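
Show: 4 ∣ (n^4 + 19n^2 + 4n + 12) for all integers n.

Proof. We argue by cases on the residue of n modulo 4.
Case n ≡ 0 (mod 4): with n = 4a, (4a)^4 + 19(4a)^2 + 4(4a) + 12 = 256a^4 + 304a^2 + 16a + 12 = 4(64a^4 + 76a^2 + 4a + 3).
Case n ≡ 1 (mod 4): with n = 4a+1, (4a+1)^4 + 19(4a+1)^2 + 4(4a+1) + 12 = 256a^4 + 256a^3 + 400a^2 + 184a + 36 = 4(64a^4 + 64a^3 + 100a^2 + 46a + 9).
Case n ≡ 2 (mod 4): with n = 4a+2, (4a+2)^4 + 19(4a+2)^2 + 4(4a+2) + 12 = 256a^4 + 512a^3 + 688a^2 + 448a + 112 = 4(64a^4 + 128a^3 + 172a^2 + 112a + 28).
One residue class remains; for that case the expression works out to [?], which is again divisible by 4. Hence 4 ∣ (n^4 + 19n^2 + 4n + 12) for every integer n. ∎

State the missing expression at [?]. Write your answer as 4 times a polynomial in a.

4(64a^4 + 192a^3 + 292a^2 + 226a + 69)

Only n ≡ 3 (mod 4) is unaccounted for. Put n = 4a+3:
(4a+3)^4 + 19(4a+3)^2 + 4(4a+3) + 12 expands to 256a^4 + 768a^3 + 1168a^2 + 904a + 276,
and factoring out 4 leaves 4(64a^4 + 192a^3 + 292a^2 + 226a + 69).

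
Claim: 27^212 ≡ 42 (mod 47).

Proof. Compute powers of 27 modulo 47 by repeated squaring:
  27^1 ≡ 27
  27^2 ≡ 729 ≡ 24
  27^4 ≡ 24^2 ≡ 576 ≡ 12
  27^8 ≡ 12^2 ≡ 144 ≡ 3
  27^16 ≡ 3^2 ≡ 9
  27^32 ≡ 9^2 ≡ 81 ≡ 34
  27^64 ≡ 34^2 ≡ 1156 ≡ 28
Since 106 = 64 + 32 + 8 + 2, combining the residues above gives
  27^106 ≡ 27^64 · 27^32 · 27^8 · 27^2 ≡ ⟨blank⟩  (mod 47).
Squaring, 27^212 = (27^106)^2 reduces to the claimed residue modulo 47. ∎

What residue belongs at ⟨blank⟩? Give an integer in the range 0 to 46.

27^64 · 27^32 · 27^8 · 27^2 ≡ 28 · 34 · 3 · 24 = 68544.
68544 mod 47 = 18, so 27^106 ≡ 18 (mod 47).

18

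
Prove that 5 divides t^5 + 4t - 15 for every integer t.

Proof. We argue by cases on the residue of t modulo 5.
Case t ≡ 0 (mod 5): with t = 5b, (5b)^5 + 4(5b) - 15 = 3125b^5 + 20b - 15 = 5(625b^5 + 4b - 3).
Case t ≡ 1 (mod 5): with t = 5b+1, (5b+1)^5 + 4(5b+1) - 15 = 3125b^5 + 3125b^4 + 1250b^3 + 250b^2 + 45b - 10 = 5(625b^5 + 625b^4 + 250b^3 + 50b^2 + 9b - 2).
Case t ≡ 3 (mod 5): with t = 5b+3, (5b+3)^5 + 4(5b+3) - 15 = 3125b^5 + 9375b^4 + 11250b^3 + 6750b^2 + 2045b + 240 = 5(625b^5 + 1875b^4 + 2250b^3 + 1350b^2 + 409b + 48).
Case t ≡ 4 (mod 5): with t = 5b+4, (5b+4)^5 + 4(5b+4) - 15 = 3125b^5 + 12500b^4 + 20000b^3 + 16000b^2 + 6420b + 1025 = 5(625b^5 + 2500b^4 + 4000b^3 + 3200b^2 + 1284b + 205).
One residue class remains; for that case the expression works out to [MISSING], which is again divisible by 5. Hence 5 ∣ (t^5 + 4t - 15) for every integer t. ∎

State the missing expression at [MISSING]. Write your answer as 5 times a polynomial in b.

Only t ≡ 2 (mod 5) is unaccounted for. Put t = 5b+2:
(5b+2)^5 + 4(5b+2) - 15 expands to 3125b^5 + 6250b^4 + 5000b^3 + 2000b^2 + 420b + 25,
and factoring out 5 leaves 5(625b^5 + 1250b^4 + 1000b^3 + 400b^2 + 84b + 5).

5(625b^5 + 1250b^4 + 1000b^3 + 400b^2 + 84b + 5)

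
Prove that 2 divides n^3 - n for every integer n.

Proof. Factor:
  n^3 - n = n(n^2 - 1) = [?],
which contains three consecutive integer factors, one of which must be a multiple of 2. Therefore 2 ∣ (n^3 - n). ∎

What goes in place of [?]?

n(n^2 - 1) = n(n - 1)(n + 1) = (n - 1)n(n + 1).
These three factors are consecutive integers, so their product is divisible by 2.

(n - 1)n(n + 1)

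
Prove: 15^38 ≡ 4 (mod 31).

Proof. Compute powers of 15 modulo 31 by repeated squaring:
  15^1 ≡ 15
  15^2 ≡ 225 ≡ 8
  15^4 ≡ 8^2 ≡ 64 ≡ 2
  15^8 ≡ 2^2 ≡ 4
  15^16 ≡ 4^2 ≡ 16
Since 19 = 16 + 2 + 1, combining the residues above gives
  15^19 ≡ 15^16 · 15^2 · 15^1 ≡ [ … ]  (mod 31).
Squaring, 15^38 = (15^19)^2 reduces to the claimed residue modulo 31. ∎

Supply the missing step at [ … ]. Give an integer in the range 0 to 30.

29

15^16 · 15^2 · 15^1 ≡ 16 · 8 · 15 = 1920.
1920 mod 31 = 29, so 15^19 ≡ 29 (mod 31).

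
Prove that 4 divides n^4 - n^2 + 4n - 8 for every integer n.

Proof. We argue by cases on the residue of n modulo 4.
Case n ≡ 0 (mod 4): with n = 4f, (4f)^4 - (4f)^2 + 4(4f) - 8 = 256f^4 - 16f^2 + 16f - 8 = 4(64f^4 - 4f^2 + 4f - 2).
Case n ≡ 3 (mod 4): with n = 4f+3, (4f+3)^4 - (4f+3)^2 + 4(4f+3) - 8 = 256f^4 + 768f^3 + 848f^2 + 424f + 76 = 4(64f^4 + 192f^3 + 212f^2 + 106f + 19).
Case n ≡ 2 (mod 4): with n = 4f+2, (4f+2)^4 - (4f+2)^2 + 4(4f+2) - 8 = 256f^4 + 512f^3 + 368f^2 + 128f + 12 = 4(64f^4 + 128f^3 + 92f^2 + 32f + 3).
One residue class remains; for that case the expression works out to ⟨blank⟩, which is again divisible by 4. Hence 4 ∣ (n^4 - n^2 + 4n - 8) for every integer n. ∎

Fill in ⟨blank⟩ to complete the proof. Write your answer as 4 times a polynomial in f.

The residues treated are {0, 3, 2}, so the missing case is n ≡ 1 (mod 4); write n = 4f+1.
Then (4f+1)^4 - (4f+1)^2 + 4(4f+1) - 8 = 256f^4 + 256f^3 + 80f^2 + 24f - 4 = 4(64f^4 + 64f^3 + 20f^2 + 6f - 1).

4(64f^4 + 64f^3 + 20f^2 + 6f - 1)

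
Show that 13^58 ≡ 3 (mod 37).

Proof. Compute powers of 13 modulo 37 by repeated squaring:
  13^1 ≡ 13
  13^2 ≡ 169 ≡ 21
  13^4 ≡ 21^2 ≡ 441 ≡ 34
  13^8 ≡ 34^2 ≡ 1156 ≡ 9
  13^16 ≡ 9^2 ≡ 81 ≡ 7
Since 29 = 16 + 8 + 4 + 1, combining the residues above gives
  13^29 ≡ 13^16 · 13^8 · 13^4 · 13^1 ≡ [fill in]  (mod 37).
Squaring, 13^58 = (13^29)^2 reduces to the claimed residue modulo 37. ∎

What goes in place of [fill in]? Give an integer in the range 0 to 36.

22

13^16 · 13^8 · 13^4 · 13^1 ≡ 7 · 9 · 34 · 13 = 27846.
27846 mod 37 = 22, so 13^29 ≡ 22 (mod 37).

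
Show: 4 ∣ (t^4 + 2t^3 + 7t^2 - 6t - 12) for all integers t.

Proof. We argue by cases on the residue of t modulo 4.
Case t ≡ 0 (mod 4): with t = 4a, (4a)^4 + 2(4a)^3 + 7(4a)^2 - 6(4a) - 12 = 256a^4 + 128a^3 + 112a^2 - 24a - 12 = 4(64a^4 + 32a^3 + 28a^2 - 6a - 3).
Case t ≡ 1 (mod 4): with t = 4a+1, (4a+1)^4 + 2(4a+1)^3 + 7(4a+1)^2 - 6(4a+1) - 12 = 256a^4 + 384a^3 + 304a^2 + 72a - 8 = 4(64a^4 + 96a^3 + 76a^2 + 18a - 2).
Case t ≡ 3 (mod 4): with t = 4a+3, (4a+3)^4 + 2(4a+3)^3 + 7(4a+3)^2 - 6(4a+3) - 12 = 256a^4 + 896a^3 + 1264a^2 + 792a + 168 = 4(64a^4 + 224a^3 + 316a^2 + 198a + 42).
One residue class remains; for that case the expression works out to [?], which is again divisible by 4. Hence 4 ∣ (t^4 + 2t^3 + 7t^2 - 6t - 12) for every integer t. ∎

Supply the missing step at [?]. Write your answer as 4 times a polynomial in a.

4(64a^4 + 160a^3 + 172a^2 + 78a + 9)

Only t ≡ 2 (mod 4) is unaccounted for. Put t = 4a+2:
(4a+2)^4 + 2(4a+2)^3 + 7(4a+2)^2 - 6(4a+2) - 12 expands to 256a^4 + 640a^3 + 688a^2 + 312a + 36,
and factoring out 4 leaves 4(64a^4 + 160a^3 + 172a^2 + 78a + 9).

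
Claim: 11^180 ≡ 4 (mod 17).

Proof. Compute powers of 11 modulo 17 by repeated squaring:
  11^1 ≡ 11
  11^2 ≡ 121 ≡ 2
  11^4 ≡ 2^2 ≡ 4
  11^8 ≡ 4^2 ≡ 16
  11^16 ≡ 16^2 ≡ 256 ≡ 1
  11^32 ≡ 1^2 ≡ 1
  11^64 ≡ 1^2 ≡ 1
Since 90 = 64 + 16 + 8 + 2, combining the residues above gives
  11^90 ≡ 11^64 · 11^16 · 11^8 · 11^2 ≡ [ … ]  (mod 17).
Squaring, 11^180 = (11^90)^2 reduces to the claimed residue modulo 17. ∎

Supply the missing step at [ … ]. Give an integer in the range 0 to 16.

Multiply the listed residues: 1 · 1 · 16 · 2 = 1 → 16 → 32.
Reducing modulo 17: 32 = 1·17 + 15, so 11^90 ≡ 15.

15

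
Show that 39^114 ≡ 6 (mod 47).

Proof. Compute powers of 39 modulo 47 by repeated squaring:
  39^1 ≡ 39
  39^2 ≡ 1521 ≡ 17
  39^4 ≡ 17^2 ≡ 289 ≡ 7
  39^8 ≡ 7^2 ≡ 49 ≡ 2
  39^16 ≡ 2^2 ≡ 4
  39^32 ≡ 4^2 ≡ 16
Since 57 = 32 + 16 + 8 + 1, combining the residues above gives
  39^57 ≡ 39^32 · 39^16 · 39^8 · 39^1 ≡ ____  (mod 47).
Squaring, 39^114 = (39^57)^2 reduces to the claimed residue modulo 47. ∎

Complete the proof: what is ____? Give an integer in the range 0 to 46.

Multiply the listed residues: 16 · 4 · 2 · 39 = 64 → 128 → 4992.
Reducing modulo 47: 4992 = 106·47 + 10, so 39^57 ≡ 10.

10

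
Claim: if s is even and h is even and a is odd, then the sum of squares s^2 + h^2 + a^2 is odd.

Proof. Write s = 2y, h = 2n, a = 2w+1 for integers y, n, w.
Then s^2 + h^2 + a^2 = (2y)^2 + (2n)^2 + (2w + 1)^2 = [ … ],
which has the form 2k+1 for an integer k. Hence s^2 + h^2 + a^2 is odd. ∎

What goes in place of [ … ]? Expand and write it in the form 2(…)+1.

2(2n^2 + 2w^2 + 2w + 2y^2) + 1

Expanding: (2y)^2 + (2n)^2 + (2w + 1)^2 = 4n^2 + 4w^2 + 4w + 4y^2 + 1.
Every term except the constant is even, so this is 2(2n^2 + 2w^2 + 2w + 2y^2) + 1,
and 2n^2 + 2w^2 + 2w + 2y^2 ∈ ℤ gives the required form.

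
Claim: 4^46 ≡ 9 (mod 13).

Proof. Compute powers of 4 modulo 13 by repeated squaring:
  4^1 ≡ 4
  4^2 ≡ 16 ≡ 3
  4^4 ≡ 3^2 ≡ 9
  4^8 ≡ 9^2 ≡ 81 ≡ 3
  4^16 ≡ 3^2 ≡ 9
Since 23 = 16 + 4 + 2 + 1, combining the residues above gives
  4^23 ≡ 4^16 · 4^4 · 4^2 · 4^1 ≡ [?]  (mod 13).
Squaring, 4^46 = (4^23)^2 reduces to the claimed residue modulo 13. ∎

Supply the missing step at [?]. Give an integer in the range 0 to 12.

10

4^16 · 4^4 · 4^2 · 4^1 ≡ 9 · 9 · 3 · 4 = 972.
972 mod 13 = 10, so 4^23 ≡ 10 (mod 13).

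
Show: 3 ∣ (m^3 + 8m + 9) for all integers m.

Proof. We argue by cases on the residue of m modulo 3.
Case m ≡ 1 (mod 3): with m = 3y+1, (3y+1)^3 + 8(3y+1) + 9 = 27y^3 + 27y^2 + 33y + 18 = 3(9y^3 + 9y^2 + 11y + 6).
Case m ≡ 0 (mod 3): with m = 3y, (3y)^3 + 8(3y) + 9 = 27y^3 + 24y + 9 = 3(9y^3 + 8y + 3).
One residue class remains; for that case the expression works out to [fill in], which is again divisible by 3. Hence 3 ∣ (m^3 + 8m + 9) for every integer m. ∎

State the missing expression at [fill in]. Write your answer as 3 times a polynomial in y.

The residues treated are {1, 0}, so the missing case is m ≡ 2 (mod 3); write m = 3y+2.
Then (3y+2)^3 + 8(3y+2) + 9 = 27y^3 + 54y^2 + 60y + 33 = 3(9y^3 + 18y^2 + 20y + 11).

3(9y^3 + 18y^2 + 20y + 11)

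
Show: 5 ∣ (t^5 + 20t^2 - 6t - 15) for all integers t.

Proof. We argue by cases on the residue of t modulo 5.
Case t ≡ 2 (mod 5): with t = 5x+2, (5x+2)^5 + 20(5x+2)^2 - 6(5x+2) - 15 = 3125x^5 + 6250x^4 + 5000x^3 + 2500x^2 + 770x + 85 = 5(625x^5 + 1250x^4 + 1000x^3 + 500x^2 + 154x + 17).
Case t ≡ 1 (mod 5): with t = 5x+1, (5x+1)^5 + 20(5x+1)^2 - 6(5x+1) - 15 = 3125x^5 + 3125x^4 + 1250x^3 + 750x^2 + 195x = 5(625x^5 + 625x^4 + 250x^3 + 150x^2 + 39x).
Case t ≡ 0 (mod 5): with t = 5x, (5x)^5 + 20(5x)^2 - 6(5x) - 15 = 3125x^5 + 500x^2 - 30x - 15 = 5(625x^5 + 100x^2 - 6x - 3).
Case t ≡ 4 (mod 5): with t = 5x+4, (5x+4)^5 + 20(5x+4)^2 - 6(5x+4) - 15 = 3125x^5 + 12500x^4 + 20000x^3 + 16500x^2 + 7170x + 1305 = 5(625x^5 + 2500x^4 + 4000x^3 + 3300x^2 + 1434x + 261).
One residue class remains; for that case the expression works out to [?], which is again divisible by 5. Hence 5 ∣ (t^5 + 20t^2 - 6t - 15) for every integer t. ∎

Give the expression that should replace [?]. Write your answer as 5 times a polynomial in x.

The residues treated are {2, 1, 0, 4}, so the missing case is t ≡ 3 (mod 5); write t = 5x+3.
Then (5x+3)^5 + 20(5x+3)^2 - 6(5x+3) - 15 = 3125x^5 + 9375x^4 + 11250x^3 + 7250x^2 + 2595x + 390 = 5(625x^5 + 1875x^4 + 2250x^3 + 1450x^2 + 519x + 78).

5(625x^5 + 1875x^4 + 2250x^3 + 1450x^2 + 519x + 78)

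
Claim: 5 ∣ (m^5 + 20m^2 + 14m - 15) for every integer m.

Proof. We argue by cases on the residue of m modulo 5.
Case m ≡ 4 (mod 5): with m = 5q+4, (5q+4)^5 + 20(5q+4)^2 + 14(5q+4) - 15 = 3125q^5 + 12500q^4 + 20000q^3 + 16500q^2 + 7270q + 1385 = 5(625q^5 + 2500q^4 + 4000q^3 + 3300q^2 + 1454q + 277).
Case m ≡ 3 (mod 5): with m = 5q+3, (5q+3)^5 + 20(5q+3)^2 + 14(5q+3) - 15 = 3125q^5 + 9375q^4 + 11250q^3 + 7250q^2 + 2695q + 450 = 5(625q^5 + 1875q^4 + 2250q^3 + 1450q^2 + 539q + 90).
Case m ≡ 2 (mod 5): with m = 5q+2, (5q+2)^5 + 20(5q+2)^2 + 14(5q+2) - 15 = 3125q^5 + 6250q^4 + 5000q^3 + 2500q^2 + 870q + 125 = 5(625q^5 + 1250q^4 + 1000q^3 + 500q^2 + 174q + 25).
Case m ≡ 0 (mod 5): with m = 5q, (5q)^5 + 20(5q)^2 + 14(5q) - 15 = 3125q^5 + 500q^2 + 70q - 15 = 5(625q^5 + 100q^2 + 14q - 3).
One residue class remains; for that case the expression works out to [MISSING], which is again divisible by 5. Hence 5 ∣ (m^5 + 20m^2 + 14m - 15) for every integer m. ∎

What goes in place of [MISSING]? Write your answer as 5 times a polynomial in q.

The residues treated are {4, 3, 2, 0}, so the missing case is m ≡ 1 (mod 5); write m = 5q+1.
Then (5q+1)^5 + 20(5q+1)^2 + 14(5q+1) - 15 = 3125q^5 + 3125q^4 + 1250q^3 + 750q^2 + 295q + 20 = 5(625q^5 + 625q^4 + 250q^3 + 150q^2 + 59q + 4).

5(625q^5 + 625q^4 + 250q^3 + 150q^2 + 59q + 4)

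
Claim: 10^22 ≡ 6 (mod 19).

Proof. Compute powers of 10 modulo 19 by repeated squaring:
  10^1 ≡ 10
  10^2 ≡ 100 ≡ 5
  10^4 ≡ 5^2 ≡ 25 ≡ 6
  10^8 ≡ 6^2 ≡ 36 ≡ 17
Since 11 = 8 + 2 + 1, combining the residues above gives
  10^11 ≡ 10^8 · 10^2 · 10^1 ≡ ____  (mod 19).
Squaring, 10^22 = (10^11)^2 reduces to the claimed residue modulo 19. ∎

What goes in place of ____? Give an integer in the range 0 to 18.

14

10^8 · 10^2 · 10^1 ≡ 17 · 5 · 10 = 850.
850 mod 19 = 14, so 10^11 ≡ 14 (mod 19).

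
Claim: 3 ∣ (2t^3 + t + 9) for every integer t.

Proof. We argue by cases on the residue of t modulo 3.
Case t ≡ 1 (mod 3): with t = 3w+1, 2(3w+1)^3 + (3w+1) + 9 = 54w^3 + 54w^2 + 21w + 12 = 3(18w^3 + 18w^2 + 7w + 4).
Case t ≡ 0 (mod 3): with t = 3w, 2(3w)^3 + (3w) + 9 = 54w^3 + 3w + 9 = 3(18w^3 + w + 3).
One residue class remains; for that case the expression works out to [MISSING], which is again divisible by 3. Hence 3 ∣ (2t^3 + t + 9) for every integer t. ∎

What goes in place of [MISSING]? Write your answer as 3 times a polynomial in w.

Only t ≡ 2 (mod 3) is unaccounted for. Put t = 3w+2:
2(3w+2)^3 + (3w+2) + 9 expands to 54w^3 + 108w^2 + 75w + 27,
and factoring out 3 leaves 3(18w^3 + 36w^2 + 25w + 9).

3(18w^3 + 36w^2 + 25w + 9)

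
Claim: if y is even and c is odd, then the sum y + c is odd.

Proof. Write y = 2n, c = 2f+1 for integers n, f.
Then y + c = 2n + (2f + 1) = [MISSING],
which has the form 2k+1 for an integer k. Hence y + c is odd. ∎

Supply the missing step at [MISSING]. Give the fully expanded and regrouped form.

2(f + n) + 1

2n + (2f + 1) = 2f + 2n + 1
= 2(f + n) + 1.
Since f + n is an integer, the sum is of the form 2k+1 for an integer k.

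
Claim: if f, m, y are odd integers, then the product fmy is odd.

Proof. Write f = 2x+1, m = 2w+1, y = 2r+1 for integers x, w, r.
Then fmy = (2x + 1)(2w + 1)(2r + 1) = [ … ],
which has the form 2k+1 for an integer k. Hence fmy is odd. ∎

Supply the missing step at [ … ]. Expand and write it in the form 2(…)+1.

2(4rwx + 2rw + 2rx + r + 2wx + w + x) + 1

(2x + 1)(2w + 1)(2r + 1) = 8rwx + 4rw + 4rx + 2r + 4wx + 2w + 2x + 1
= 2(4rwx + 2rw + 2rx + r + 2wx + w + x) + 1.
Since 4rwx + 2rw + 2rx + r + 2wx + w + x is an integer, the product is of the form 2k+1 for an integer k.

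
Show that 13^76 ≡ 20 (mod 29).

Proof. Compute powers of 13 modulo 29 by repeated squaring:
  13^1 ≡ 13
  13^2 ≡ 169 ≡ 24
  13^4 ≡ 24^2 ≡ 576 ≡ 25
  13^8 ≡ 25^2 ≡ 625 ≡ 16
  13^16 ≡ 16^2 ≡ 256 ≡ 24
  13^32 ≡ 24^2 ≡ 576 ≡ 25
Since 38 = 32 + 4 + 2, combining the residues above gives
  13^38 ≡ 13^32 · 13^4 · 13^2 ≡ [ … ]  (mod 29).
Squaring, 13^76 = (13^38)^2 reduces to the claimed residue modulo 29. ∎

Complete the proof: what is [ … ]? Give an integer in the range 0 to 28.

13^32 · 13^4 · 13^2 ≡ 25 · 25 · 24 = 15000.
15000 mod 29 = 7, so 13^38 ≡ 7 (mod 29).

7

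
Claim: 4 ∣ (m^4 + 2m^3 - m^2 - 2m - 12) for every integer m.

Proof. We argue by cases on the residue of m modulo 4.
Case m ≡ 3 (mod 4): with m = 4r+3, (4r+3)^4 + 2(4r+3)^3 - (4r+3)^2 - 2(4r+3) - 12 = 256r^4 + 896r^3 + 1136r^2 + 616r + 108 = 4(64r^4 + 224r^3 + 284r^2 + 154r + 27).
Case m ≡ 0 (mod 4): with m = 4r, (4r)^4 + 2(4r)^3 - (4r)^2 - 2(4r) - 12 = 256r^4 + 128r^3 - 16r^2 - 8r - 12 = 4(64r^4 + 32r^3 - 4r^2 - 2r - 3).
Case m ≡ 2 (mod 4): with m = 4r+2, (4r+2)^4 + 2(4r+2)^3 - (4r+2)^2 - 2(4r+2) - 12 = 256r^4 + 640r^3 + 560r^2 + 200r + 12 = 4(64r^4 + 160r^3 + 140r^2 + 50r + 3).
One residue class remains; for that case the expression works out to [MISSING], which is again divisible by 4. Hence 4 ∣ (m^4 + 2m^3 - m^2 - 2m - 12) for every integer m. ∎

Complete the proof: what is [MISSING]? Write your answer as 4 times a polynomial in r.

Only m ≡ 1 (mod 4) is unaccounted for. Put m = 4r+1:
(4r+1)^4 + 2(4r+1)^3 - (4r+1)^2 - 2(4r+1) - 12 expands to 256r^4 + 384r^3 + 176r^2 + 24r - 12,
and factoring out 4 leaves 4(64r^4 + 96r^3 + 44r^2 + 6r - 3).

4(64r^4 + 96r^3 + 44r^2 + 6r - 3)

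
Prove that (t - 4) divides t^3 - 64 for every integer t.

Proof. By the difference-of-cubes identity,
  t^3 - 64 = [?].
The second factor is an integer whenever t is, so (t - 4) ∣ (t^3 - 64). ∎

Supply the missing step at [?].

(t - 4)(t^2 + 4t + 16)

a^3 - b^3 = (a - b)(a^2 + ab + b^2). With a = t, b = 4:
t^3 - 64 = (t - 4)(t^2 + 4t + 16).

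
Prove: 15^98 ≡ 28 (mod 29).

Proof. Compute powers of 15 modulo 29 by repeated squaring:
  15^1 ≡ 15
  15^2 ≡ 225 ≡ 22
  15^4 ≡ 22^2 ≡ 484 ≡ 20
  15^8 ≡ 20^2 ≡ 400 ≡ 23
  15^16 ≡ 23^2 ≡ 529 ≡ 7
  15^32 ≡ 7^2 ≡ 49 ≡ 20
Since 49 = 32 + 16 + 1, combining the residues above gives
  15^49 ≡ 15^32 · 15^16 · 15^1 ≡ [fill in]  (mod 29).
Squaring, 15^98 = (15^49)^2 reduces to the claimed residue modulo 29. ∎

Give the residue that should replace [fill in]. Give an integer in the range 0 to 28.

15^32 · 15^16 · 15^1 ≡ 20 · 7 · 15 = 2100.
2100 mod 29 = 12, so 15^49 ≡ 12 (mod 29).

12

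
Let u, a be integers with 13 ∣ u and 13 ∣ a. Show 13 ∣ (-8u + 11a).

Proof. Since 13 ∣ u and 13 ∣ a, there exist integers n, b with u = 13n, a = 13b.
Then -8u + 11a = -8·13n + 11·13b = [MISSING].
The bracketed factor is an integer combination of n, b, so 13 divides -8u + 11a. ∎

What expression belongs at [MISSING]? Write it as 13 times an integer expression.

13(11b - 8n)

Each term has a factor of 13: -8·13n + 11·13b = 13·(11b - 8n).
Since 11b - 8n is an integer, 13 ∣ (-8u + 11a).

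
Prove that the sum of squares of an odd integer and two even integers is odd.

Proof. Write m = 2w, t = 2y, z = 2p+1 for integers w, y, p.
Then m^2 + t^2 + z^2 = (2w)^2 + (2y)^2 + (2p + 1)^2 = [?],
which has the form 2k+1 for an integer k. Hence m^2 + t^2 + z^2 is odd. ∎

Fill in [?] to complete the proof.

Expanding: (2w)^2 + (2y)^2 + (2p + 1)^2 = 4p^2 + 4p + 4w^2 + 4y^2 + 1.
Every term except the constant is even, so this is 2(2p^2 + 2p + 2w^2 + 2y^2) + 1,
and 2p^2 + 2p + 2w^2 + 2y^2 ∈ ℤ gives the required form.

2(2p^2 + 2p + 2w^2 + 2y^2) + 1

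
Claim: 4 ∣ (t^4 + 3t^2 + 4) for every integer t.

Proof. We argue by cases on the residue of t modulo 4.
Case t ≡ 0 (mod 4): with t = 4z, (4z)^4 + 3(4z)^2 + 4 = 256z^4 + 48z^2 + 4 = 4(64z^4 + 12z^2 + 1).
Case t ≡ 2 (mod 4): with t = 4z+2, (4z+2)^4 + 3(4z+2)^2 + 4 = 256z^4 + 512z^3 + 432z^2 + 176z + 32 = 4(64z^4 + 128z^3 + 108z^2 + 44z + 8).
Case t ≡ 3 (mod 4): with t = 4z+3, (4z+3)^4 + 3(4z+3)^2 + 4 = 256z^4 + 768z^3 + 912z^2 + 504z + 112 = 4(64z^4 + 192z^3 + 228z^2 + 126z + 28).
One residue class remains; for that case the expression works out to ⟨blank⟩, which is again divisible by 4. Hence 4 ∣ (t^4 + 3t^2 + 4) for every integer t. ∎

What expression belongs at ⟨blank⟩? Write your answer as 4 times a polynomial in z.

Only t ≡ 1 (mod 4) is unaccounted for. Put t = 4z+1:
(4z+1)^4 + 3(4z+1)^2 + 4 expands to 256z^4 + 256z^3 + 144z^2 + 40z + 8,
and factoring out 4 leaves 4(64z^4 + 64z^3 + 36z^2 + 10z + 2).

4(64z^4 + 64z^3 + 36z^2 + 10z + 2)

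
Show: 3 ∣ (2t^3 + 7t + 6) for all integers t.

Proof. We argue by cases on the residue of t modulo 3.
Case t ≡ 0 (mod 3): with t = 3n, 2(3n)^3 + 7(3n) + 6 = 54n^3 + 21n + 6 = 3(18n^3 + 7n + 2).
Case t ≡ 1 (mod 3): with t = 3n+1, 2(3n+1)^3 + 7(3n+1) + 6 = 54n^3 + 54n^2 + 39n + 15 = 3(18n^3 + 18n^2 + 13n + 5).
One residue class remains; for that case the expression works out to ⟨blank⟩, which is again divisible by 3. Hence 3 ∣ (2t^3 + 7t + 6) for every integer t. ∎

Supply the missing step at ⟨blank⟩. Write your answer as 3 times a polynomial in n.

The residues treated are {0, 1}, so the missing case is t ≡ 2 (mod 3); write t = 3n+2.
Then 2(3n+2)^3 + 7(3n+2) + 6 = 54n^3 + 108n^2 + 93n + 36 = 3(18n^3 + 36n^2 + 31n + 12).

3(18n^3 + 36n^2 + 31n + 12)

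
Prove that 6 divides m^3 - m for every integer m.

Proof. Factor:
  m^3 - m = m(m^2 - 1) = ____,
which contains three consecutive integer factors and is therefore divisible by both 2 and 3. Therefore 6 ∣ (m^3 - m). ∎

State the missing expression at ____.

(m - 1)m(m + 1)

m(m^2 - 1) = m(m - 1)(m + 1) = (m - 1)m(m + 1).
These three factors are consecutive integers, so their product is divisible by 6.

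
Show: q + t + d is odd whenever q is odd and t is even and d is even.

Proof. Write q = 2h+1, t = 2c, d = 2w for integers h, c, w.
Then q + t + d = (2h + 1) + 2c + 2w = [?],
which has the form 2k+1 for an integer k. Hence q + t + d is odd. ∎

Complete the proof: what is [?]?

2(c + h + w) + 1

(2h + 1) + 2c + 2w = 2c + 2h + 2w + 1
= 2(c + h + w) + 1.
Since c + h + w is an integer, the sum is of the form 2k+1 for an integer k.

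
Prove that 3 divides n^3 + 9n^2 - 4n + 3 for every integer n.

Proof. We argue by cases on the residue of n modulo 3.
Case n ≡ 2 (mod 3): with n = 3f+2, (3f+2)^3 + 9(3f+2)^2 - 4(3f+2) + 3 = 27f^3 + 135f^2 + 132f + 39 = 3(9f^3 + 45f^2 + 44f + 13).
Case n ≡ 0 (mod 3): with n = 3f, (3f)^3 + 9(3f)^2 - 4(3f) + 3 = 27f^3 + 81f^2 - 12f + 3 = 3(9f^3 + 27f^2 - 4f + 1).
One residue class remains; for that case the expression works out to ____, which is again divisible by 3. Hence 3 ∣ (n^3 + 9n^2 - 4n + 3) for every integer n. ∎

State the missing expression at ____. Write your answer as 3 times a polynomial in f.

Only n ≡ 1 (mod 3) is unaccounted for. Put n = 3f+1:
(3f+1)^3 + 9(3f+1)^2 - 4(3f+1) + 3 expands to 27f^3 + 108f^2 + 51f + 9,
and factoring out 3 leaves 3(9f^3 + 36f^2 + 17f + 3).

3(9f^3 + 36f^2 + 17f + 3)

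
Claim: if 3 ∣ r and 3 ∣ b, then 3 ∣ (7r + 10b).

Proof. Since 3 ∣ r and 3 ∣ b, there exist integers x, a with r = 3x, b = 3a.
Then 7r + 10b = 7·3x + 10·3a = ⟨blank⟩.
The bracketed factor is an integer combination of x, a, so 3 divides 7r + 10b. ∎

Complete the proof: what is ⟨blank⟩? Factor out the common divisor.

Pull the common 3 out of every term: 7·3x + 10·3a = 3(10a + 7x).
10a + 7x is an integer, which exhibits the divisibility.

3(10a + 7x)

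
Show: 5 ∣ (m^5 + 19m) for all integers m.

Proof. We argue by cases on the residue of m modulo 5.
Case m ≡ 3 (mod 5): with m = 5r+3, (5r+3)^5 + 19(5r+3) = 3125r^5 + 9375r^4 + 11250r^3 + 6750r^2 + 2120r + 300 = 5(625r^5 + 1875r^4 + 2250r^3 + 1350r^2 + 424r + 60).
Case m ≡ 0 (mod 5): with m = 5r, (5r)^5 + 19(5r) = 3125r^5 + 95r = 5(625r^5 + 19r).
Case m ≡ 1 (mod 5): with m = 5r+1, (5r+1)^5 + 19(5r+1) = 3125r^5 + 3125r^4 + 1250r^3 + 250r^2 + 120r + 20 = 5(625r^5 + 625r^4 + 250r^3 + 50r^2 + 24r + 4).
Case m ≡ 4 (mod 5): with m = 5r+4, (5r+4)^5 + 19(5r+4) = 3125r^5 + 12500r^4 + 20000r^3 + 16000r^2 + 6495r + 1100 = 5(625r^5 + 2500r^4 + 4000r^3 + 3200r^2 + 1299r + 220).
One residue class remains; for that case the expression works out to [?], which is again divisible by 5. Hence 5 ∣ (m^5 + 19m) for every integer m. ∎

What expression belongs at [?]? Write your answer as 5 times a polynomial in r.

Only m ≡ 2 (mod 5) is unaccounted for. Put m = 5r+2:
(5r+2)^5 + 19(5r+2) expands to 3125r^5 + 6250r^4 + 5000r^3 + 2000r^2 + 495r + 70,
and factoring out 5 leaves 5(625r^5 + 1250r^4 + 1000r^3 + 400r^2 + 99r + 14).

5(625r^5 + 1250r^4 + 1000r^3 + 400r^2 + 99r + 14)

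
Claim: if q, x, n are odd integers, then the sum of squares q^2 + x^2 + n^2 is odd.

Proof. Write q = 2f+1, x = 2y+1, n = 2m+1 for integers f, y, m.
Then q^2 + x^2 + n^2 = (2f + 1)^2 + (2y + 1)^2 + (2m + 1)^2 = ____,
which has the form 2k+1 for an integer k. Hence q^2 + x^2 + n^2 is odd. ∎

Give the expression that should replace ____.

Expanding: (2f + 1)^2 + (2y + 1)^2 + (2m + 1)^2 = 4f^2 + 4f + 4m^2 + 4m + 4y^2 + 4y + 3.
Every term except the constant is even, so this is 2(2f^2 + 2f + 2m^2 + 2m + 2y^2 + 2y + 1) + 1,
and 2f^2 + 2f + 2m^2 + 2m + 2y^2 + 2y + 1 ∈ ℤ gives the required form.

2(2f^2 + 2f + 2m^2 + 2m + 2y^2 + 2y + 1) + 1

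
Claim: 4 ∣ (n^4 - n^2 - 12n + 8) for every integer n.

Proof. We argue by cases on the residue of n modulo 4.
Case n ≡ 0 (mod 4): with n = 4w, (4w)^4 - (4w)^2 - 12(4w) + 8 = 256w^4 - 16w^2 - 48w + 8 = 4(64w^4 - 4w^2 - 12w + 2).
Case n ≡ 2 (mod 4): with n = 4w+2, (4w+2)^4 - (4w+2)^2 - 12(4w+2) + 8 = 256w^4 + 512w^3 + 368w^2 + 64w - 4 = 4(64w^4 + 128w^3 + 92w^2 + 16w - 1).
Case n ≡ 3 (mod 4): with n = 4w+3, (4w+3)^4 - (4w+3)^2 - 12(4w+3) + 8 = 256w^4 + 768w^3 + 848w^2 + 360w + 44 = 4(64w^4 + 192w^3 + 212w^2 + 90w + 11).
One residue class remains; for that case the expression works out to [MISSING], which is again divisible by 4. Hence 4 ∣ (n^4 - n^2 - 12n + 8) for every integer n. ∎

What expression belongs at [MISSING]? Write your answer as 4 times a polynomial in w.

4(64w^4 + 64w^3 + 20w^2 - 10w - 1)

The residues treated are {0, 2, 3}, so the missing case is n ≡ 1 (mod 4); write n = 4w+1.
Then (4w+1)^4 - (4w+1)^2 - 12(4w+1) + 8 = 256w^4 + 256w^3 + 80w^2 - 40w - 4 = 4(64w^4 + 64w^3 + 20w^2 - 10w - 1).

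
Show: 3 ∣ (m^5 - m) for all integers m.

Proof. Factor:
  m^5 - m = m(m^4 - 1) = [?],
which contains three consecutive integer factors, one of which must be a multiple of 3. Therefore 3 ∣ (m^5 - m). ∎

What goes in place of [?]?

m^4 - 1 = (m^2 - 1)(m^2 + 1), and m^2 - 1 = (m-1)(m+1).
So m(m^4 - 1) = (m - 1)m(m + 1)(m^2 + 1).

(m - 1)m(m + 1)(m^2 + 1)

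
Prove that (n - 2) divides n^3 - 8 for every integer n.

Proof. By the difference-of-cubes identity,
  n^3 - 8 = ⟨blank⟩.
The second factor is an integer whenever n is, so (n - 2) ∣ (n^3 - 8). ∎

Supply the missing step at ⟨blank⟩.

a^3 - b^3 = (a - b)(a^2 + ab + b^2). With a = n, b = 2:
n^3 - 8 = (n - 2)(n^2 + 2n + 4).

(n - 2)(n^2 + 2n + 4)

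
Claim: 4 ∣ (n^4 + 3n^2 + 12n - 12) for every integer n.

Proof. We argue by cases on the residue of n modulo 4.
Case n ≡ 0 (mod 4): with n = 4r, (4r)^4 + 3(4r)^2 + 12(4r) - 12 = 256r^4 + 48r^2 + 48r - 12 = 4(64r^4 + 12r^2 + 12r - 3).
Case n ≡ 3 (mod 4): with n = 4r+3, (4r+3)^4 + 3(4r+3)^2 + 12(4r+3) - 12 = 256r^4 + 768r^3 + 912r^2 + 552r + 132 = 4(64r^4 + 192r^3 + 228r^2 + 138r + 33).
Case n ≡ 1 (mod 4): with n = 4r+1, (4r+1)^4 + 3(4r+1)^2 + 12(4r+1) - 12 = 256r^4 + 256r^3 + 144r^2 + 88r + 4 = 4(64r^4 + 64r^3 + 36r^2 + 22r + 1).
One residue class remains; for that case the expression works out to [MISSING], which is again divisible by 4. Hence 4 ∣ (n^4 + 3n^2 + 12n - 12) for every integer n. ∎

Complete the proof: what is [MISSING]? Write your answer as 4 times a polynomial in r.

The residues treated are {0, 3, 1}, so the missing case is n ≡ 2 (mod 4); write n = 4r+2.
Then (4r+2)^4 + 3(4r+2)^2 + 12(4r+2) - 12 = 256r^4 + 512r^3 + 432r^2 + 224r + 40 = 4(64r^4 + 128r^3 + 108r^2 + 56r + 10).

4(64r^4 + 128r^3 + 108r^2 + 56r + 10)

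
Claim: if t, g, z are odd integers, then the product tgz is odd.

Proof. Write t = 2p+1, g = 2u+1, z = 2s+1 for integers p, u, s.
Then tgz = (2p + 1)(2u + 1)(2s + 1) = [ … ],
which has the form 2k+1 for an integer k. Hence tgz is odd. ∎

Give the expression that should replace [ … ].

2(4psu + 2ps + 2pu + p + 2su + s + u) + 1

(2p + 1)(2u + 1)(2s + 1) = 8psu + 4ps + 4pu + 2p + 4su + 2s + 2u + 1
= 2(4psu + 2ps + 2pu + p + 2su + s + u) + 1.
Since 4psu + 2ps + 2pu + p + 2su + s + u is an integer, the product is of the form 2k+1 for an integer k.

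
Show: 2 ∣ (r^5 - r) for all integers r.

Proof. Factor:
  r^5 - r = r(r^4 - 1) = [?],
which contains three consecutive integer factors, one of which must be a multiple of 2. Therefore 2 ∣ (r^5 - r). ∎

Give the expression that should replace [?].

(r - 1)r(r + 1)(r^2 + 1)

r^4 - 1 = (r^2 - 1)(r^2 + 1), and r^2 - 1 = (r-1)(r+1).
So r(r^4 - 1) = (r - 1)r(r + 1)(r^2 + 1).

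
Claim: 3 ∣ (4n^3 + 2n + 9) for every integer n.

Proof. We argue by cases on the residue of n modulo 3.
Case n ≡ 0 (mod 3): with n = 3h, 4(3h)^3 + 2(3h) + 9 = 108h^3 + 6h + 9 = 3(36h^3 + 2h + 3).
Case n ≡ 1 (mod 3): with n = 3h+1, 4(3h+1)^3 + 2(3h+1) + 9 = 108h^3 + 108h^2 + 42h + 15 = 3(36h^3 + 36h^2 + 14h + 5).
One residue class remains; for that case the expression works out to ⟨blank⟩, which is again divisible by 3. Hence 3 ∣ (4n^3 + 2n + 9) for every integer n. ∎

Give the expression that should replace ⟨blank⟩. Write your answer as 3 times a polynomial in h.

3(36h^3 + 72h^2 + 50h + 15)

Only n ≡ 2 (mod 3) is unaccounted for. Put n = 3h+2:
4(3h+2)^3 + 2(3h+2) + 9 expands to 108h^3 + 216h^2 + 150h + 45,
and factoring out 3 leaves 3(36h^3 + 72h^2 + 50h + 15).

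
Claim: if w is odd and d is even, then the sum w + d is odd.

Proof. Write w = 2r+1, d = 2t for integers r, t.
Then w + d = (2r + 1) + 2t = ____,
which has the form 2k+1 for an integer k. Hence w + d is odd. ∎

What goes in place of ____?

Expanding: (2r + 1) + 2t = 2r + 2t + 1.
Every term except the constant is even, so this is 2(r + t) + 1,
and r + t ∈ ℤ gives the required form.

2(r + t) + 1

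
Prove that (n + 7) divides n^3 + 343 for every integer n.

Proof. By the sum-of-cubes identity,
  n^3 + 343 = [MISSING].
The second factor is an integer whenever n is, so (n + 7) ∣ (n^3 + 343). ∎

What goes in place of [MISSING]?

(n + 7)(n^2 - 7n + 49)

Polynomial division of n^3 + 343 by n + 7 leaves remainder 0 and quotient n^2 - 7n + 49.
Hence n^3 + 343 = (n + 7)(n^2 - 7n + 49).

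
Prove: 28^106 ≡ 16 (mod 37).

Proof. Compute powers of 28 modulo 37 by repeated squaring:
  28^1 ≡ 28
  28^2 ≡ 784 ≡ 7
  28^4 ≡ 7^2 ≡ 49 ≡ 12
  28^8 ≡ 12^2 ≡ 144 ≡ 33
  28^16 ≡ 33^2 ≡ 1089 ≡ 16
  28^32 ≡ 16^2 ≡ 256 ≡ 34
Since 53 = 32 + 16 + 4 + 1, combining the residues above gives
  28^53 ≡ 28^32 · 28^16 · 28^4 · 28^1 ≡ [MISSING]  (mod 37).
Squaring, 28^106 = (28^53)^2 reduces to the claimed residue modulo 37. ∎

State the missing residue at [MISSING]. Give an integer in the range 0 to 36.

Multiply the listed residues: 34 · 16 · 12 · 28 = 544 → 6528 → 182784.
Reducing modulo 37: 182784 = 4940·37 + 4, so 28^53 ≡ 4.

4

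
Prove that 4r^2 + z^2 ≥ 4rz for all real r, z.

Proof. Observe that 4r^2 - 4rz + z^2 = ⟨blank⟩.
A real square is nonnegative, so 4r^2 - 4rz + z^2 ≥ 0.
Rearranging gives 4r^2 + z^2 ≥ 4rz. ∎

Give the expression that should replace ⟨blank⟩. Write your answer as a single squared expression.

(2r - z)^2

4r^2 - 4rz + z^2 is a perfect-square trinomial: the outer terms are (2r)^2 and (z)^2, and the cross term is -2·2r·z.
So 4r^2 - 4rz + z^2 = (2r - z)^2 ≥ 0.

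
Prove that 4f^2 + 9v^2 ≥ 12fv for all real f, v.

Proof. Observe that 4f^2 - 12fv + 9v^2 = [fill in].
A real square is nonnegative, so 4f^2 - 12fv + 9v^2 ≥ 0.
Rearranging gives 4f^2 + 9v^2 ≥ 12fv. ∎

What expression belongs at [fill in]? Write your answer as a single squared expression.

4f^2 - 12fv + 9v^2 is a perfect-square trinomial: the outer terms are (2f)^2 and (3v)^2, and the cross term is -2·2f·3v.
So 4f^2 - 12fv + 9v^2 = (2f - 3v)^2 ≥ 0.

(2f - 3v)^2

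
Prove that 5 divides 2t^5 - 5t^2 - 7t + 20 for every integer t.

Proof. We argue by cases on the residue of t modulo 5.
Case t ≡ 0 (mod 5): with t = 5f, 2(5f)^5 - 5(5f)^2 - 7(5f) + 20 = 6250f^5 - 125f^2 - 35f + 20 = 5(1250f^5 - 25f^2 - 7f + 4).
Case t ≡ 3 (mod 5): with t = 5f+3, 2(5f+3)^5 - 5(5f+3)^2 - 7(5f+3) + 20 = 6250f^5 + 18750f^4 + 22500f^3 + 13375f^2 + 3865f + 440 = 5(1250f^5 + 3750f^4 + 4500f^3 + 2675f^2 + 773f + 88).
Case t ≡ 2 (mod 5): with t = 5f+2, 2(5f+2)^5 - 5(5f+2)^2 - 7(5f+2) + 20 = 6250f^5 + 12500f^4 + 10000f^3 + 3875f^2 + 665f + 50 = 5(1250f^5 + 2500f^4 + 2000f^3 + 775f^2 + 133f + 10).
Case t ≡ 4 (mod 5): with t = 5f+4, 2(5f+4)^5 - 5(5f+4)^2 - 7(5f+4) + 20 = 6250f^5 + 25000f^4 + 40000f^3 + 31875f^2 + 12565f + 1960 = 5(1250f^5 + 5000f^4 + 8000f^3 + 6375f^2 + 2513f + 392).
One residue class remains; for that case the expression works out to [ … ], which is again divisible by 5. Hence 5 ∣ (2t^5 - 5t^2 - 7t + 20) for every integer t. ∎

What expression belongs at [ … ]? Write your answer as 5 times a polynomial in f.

Only t ≡ 1 (mod 5) is unaccounted for. Put t = 5f+1:
2(5f+1)^5 - 5(5f+1)^2 - 7(5f+1) + 20 expands to 6250f^5 + 6250f^4 + 2500f^3 + 375f^2 - 35f + 10,
and factoring out 5 leaves 5(1250f^5 + 1250f^4 + 500f^3 + 75f^2 - 7f + 2).

5(1250f^5 + 1250f^4 + 500f^3 + 75f^2 - 7f + 2)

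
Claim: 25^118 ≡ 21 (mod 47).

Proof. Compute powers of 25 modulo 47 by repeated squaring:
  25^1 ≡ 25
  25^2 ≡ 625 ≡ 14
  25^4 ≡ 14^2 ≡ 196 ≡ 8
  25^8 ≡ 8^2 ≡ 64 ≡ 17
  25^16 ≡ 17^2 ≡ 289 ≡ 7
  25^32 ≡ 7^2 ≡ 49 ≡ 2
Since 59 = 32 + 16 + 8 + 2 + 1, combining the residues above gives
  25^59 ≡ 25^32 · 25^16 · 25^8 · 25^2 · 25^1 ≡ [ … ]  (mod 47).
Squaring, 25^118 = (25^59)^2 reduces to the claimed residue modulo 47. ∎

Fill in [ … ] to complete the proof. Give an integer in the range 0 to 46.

Multiply the listed residues: 2 · 7 · 17 · 14 · 25 = 14 → 238 → 3332 → 83300.
Reducing modulo 47: 83300 = 1772·47 + 16, so 25^59 ≡ 16.

16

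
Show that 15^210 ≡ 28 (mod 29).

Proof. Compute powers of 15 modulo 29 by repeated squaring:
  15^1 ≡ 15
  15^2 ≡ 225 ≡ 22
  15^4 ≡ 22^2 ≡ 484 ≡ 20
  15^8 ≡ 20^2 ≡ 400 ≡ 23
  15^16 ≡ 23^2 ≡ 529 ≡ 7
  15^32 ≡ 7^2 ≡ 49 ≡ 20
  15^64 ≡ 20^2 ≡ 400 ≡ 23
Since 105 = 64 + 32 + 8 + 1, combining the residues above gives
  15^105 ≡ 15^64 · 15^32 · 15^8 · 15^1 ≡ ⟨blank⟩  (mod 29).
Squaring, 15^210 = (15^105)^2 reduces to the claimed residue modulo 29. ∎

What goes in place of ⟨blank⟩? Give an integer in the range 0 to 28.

Multiply the listed residues: 23 · 20 · 23 · 15 = 460 → 10580 → 158700.
Reducing modulo 29: 158700 = 5472·29 + 12, so 15^105 ≡ 12.

12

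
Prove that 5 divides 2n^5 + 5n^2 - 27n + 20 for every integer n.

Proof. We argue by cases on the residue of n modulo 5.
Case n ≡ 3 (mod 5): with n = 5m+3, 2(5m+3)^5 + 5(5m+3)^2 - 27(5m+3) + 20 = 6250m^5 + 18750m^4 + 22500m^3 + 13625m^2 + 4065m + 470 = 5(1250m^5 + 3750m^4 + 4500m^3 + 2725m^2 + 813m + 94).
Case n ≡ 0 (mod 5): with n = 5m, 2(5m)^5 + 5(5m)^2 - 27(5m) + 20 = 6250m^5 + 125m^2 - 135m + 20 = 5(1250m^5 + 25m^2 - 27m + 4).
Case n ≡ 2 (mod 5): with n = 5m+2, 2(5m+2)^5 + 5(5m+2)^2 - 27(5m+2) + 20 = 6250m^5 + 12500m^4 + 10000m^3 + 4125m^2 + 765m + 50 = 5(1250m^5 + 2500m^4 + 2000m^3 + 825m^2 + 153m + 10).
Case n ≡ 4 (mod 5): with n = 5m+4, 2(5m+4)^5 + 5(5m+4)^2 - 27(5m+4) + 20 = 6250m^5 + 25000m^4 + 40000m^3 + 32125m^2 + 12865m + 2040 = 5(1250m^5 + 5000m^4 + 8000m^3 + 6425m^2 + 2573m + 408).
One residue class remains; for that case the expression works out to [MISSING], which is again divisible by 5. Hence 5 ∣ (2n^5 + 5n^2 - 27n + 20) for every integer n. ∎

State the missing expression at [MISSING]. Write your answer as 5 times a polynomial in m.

5(1250m^5 + 1250m^4 + 500m^3 + 125m^2 - 7m)

The residues treated are {3, 0, 2, 4}, so the missing case is n ≡ 1 (mod 5); write n = 5m+1.
Then 2(5m+1)^5 + 5(5m+1)^2 - 27(5m+1) + 20 = 6250m^5 + 6250m^4 + 2500m^3 + 625m^2 - 35m = 5(1250m^5 + 1250m^4 + 500m^3 + 125m^2 - 7m).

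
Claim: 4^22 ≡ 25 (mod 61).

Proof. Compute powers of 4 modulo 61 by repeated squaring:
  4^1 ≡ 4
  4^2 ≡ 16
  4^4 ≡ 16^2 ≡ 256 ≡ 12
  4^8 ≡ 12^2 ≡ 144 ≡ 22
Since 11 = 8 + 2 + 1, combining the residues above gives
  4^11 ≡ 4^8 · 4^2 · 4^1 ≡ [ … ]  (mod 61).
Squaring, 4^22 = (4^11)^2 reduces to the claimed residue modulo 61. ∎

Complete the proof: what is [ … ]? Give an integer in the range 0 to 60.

4^8 · 4^2 · 4^1 ≡ 22 · 16 · 4 = 1408.
1408 mod 61 = 5, so 4^11 ≡ 5 (mod 61).

5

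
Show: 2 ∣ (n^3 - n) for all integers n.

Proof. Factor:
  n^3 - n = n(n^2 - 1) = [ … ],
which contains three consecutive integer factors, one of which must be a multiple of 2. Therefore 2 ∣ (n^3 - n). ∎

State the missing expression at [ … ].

(n - 1)n(n + 1)

n(n^2 - 1) = n(n - 1)(n + 1) = (n - 1)n(n + 1).
These three factors are consecutive integers, so their product is divisible by 2.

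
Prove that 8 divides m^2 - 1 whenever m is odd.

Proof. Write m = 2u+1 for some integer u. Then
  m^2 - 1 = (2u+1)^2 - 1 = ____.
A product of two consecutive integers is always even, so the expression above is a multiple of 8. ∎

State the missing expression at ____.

(2u+1)^2 - 1 = 4u^2 + 4u + 1 - 1 = 4u^2 + 4u = 4u(u+1).
Since u and u+1 are consecutive, u(u+1) is even, and 4·(even) is a multiple of 8.

4u(u + 1)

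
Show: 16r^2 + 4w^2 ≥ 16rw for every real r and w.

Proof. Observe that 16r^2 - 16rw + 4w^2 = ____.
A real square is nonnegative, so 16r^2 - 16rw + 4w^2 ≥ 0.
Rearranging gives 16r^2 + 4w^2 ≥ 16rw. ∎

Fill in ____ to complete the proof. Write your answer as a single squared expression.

The leading and trailing coefficients are 4^2 and 2^2, and 16 = 2·4·2, so the trinomial is (4r - 2w)^2.
Hence 16r^2 - 16rw + 4w^2 ≥ 0.

(4r - 2w)^2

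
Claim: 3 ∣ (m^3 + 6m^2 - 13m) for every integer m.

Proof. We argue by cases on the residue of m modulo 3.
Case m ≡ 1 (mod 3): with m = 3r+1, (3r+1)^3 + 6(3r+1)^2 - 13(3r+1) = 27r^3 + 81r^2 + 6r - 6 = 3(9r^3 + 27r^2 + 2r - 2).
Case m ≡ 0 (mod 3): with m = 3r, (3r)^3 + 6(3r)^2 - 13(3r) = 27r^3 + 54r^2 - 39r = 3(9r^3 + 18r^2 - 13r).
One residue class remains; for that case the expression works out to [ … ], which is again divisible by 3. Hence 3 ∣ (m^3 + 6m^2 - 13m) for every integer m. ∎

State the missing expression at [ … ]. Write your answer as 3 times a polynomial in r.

3(9r^3 + 36r^2 + 23r + 2)

Only m ≡ 2 (mod 3) is unaccounted for. Put m = 3r+2:
(3r+2)^3 + 6(3r+2)^2 - 13(3r+2) expands to 27r^3 + 108r^2 + 69r + 6,
and factoring out 3 leaves 3(9r^3 + 36r^2 + 23r + 2).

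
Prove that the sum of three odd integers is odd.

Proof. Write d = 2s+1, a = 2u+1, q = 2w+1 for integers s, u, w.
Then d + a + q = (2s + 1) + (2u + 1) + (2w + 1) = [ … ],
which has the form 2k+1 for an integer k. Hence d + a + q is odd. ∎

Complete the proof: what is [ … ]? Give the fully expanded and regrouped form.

2(s + u + w + 1) + 1

(2s + 1) + (2u + 1) + (2w + 1) = 2s + 2u + 2w + 3
= 2(s + u + w + 1) + 1.
Since s + u + w + 1 is an integer, the sum is of the form 2k+1 for an integer k.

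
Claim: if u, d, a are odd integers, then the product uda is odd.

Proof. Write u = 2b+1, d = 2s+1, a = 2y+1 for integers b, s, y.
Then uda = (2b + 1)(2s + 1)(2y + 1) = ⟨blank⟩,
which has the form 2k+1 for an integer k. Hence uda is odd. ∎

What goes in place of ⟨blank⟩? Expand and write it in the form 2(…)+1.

2(4bsy + 2bs + 2by + b + 2sy + s + y) + 1

(2b + 1)(2s + 1)(2y + 1) = 8bsy + 4bs + 4by + 2b + 4sy + 2s + 2y + 1
= 2(4bsy + 2bs + 2by + b + 2sy + s + y) + 1.
Since 4bsy + 2bs + 2by + b + 2sy + s + y is an integer, the product is of the form 2k+1 for an integer k.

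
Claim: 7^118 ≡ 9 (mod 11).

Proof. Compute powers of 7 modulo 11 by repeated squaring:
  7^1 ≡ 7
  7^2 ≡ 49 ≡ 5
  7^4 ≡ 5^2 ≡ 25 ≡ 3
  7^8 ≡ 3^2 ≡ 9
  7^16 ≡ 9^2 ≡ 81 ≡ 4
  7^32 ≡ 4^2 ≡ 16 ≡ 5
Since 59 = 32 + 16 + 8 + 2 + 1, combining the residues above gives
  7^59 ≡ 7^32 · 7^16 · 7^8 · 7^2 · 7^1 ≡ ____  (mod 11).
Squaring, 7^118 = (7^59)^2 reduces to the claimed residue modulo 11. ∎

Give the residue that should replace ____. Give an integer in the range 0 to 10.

7^32 · 7^16 · 7^8 · 7^2 · 7^1 ≡ 5 · 4 · 9 · 5 · 7 = 6300.
6300 mod 11 = 8, so 7^59 ≡ 8 (mod 11).

8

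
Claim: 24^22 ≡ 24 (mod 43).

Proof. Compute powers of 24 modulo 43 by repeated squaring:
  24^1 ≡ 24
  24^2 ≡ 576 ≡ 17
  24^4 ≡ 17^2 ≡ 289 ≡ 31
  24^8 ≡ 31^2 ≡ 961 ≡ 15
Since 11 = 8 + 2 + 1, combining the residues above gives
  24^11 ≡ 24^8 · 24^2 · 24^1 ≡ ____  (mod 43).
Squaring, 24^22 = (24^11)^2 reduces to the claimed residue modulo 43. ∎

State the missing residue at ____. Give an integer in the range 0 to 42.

14

24^8 · 24^2 · 24^1 ≡ 15 · 17 · 24 = 6120.
6120 mod 43 = 14, so 24^11 ≡ 14 (mod 43).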